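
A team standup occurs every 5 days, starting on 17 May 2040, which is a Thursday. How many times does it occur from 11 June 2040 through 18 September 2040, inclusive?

20

Occurrences land 5·i days after 17 May 2040 for i = 0, 1, 2, …
11 June 2040 is 25 days after the start; 25 ÷ 5 = 5 remainder 0. First occurrence in the window: #6 on 11 June 2040 (5×5 = 25 days in).
18 September 2040 is 124 days after the start; 124 ÷ 5 = 24 remainder 4. Last occurrence in the window: #25 on 14 September 2040.
Occurrences #6 through #25: 20 in total.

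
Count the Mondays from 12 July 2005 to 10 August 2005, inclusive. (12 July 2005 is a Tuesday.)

4

12 July 2005 is a Tuesday; the first Monday on or after it is 18 July 2005 (6 days later).
From 18 July 2005 to 10 August 2005: 13 + 10 = 23 days (rest of July, August).
23 ÷ 7 = 3 full weeks with remainder 2, so 3 more Mondays after the first → 4.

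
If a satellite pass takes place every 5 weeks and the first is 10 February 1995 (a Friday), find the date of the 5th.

30 June 1995

The 5th occurrence is 4 intervals after the first: 4 × 35 = 140 days after 10 February 1995.
February has 28 days — 18 days to the end of February leaves 122.
March has 31 days (91 left).
April has 30 days (61 left).
May has 31 days (30 left).
30 days into June → 30 June 1995.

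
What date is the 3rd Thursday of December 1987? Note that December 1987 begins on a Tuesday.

December 1987 begins on a Tuesday, so the first Thursday is December 3 (2 days later).
The 3rd Thursday is 2 weeks later: 3 + 14 = 17.

1987-12-17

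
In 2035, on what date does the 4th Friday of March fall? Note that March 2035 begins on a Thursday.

March 2035 begins on a Thursday, so the first Friday is March 2 (1 day later).
The 4th Friday is 3 weeks later: 2 + 21 = 23.

March 23, 2035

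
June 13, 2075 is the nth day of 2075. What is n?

164

Days in months before June: 31 + 28 + 31 + 30 + 31 = 151.
Plus 13 days into June → day 164.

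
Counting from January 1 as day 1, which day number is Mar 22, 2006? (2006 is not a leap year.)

81

Days in months before Mar: 31 + 28 = 59.
Plus 22 days into Mar → day 81.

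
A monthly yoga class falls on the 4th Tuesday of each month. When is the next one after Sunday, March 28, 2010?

April 27, 2010

March 2010 starts on a Monday; its first Tuesday is the 2nd, so the 4th Tuesday is the 23rd — March 23, 2010.
That is not after March 28, 2010, so look at April 2010.
April 2010 starts on a Thursday; its first Tuesday is the 6th, so the 4th Tuesday is the 27th — April 27, 2010.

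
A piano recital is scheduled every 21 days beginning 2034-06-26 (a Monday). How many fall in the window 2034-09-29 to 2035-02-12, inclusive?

7

Occurrences land 21·i days after 2034-06-26 for i = 0, 1, 2, …
2034-09-29 is 95 days after the start; 95 ÷ 21 = 4 remainder 11; since the remainder is 11, round up to i = 5. First occurrence in the window: #6 on 2034-10-09 (5×21 = 105 days in).
2035-02-12 is 231 days after the start; 231 ÷ 21 = 11 remainder 0. Last occurrence in the window: #12 on 2035-02-12.
Occurrences #6 through #12: 7 in total.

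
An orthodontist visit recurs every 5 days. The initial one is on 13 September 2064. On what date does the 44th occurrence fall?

16 April 2065

The 44th occurrence is 43 intervals after the first: 43 × 5 = 215 days after 13 September 2064.
September has 30 days — 17 days to the end of September leaves 198.
October has 31 days (167 left).
November has 30 days (137 left).
December has 31 days (106 left).
January has 31 days (75 left).
February has 28 days (47 left).
March has 31 days (16 left).
16 days into April → 16 April 2065.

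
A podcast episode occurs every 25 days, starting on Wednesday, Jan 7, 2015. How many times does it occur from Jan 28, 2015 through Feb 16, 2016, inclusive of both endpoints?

16

Occurrences land 25·i days after Jan 7, 2015 for i = 0, 1, 2, …
Jan 28, 2015 is 21 days after the start; 21 ÷ 25 = 0 remainder 21; since the remainder is 21, round up to i = 1. First occurrence in the window: #2 on Feb 1, 2015 (1×25 = 25 days in).
Feb 16, 2016 is 405 days after the start; 405 ÷ 25 = 16 remainder 5. Last occurrence in the window: #17 on Feb 11, 2016.
Occurrences #2 through #17: 16 in total.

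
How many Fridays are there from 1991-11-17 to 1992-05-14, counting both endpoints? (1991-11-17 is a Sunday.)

1991-11-17 is a Sunday; the first Friday on or after it is 1991-11-22 (5 days later).
From 1991-11-22 to 1992-05-14: 8 + 31 + 31 + 29 + 31 + 30 + 14 = 174 days (rest of November, December, January, February, March, April, May).
174 ÷ 7 = 24 full weeks with remainder 6, so 24 more Fridays after the first → 25.

25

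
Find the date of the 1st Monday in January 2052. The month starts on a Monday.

January 2052 begins on a Monday, so the first Monday is January 1.

January 1, 2052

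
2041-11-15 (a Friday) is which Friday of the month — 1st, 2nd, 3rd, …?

Day 15 falls in week ⌈15/7⌉ of the month.
Days 1–7 hold the 1st Friday, 8–14 the 2nd, 15–21 the 3rd, 22–28 the 4th, 29–31 the 5th.
15 is in the range for the 3rd.

3rd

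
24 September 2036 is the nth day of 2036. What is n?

268

Days in months before September: 31 + 29 + 31 + 30 + 31 + 30 + 31 + 31 = 244.
Plus 24 days into September → day 268.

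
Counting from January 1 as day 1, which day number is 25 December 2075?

Days in months before December: 31 + 28 + 31 + 30 + 31 + 30 + 31 + 31 + 30 + 31 + 30 = 334.
Plus 25 days into December → day 359.

359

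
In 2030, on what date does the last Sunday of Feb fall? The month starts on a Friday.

Feb 2030 begins on a Friday, so the first Sunday is Feb 3 (2 days later).
Feb 2030 has 28 days. Adding weeks: 3, 10, 17, 24 — the last one ≤ 28 is the 24th.

Feb 24, 2030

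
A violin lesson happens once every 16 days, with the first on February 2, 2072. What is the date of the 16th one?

September 29, 2072

The 16th occurrence is 15 intervals after the first: 15 × 16 = 240 days after February 2, 2072.
February has 29 days — 27 days to the end of February leaves 213.
March has 31 days (182 left).
April has 30 days (152 left).
May has 31 days (121 left).
June has 30 days (91 left).
July has 31 days (60 left).
August has 31 days (29 left).
29 days into September → September 29, 2072.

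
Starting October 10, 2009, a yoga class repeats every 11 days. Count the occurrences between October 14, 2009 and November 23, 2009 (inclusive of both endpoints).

Occurrences land 11·i days after October 10, 2009 for i = 0, 1, 2, …
October 14, 2009 is 4 days after the start; 4 ÷ 11 = 0 remainder 4; since the remainder is 4, round up to i = 1. First occurrence in the window: #2 on October 21, 2009 (1×11 = 11 days in).
November 23, 2009 is 44 days after the start; 44 ÷ 11 = 4 remainder 0. Last occurrence in the window: #5 on November 23, 2009.
Occurrences #2 through #5: 4 in total.

4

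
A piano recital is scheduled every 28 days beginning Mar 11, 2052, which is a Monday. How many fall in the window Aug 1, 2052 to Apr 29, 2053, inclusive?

9

Occurrences land 28·i days after Mar 11, 2052 for i = 0, 1, 2, …
Aug 1, 2052 is 143 days after the start; 143 ÷ 28 = 5 remainder 3; since the remainder is 3, round up to i = 6. First occurrence in the window: #7 on Aug 26, 2052 (6×28 = 168 days in).
Apr 29, 2053 is 414 days after the start; 414 ÷ 28 = 14 remainder 22. Last occurrence in the window: #15 on Apr 7, 2053.
Occurrences #7 through #15: 9 in total.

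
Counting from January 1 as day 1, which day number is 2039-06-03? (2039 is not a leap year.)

154

Days in months before June: 31 + 28 + 31 + 30 + 31 = 151.
Plus 3 days into June → day 154.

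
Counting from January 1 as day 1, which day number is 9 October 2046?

282

Days in months before October: 31 + 28 + 31 + 30 + 31 + 30 + 31 + 31 + 30 = 273.
Plus 9 days into October → day 282.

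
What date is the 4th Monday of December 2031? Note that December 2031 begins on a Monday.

December 2031 begins on a Monday, so the first Monday is December 1.
The 4th Monday is 3 weeks later: 1 + 21 = 22.

22 December 2031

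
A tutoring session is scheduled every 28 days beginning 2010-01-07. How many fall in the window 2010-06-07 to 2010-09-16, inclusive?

4

Occurrences land 28·i days after 2010-01-07 for i = 0, 1, 2, …
2010-06-07 is 151 days after the start; 151 ÷ 28 = 5 remainder 11; since the remainder is 11, round up to i = 6. First occurrence in the window: #7 on 2010-06-24 (6×28 = 168 days in).
2010-09-16 is 252 days after the start; 252 ÷ 28 = 9 remainder 0. Last occurrence in the window: #10 on 2010-09-16.
Occurrences #7 through #10: 4 in total.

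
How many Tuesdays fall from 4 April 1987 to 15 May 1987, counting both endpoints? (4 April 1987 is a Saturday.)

4 April 1987 is a Saturday; the first Tuesday on or after it is 7 April 1987 (3 days later).
From 7 April 1987 to 15 May 1987: 23 + 15 = 38 days (rest of April, May).
38 ÷ 7 = 5 full weeks with remainder 3, so 5 more Tuesdays after the first → 6.

6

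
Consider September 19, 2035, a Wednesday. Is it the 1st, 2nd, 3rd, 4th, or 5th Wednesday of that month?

Day 19 falls in week ⌈19/7⌉ of the month.
Days 1–7 hold the 1st Wednesday, 8–14 the 2nd, 15–21 the 3rd, 22–28 the 4th, 29–31 the 5th.
19 is in the range for the 3rd.

3rd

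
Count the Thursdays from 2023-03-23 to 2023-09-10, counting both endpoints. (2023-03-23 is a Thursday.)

2023-03-23 is a Thursday; the first Thursday on or after it is 2023-03-23.
From 2023-03-23 to 2023-09-10: 8 + 30 + 31 + 30 + 31 + 31 + 10 = 171 days (rest of March, April, May, June, July, August, September).
171 ÷ 7 = 24 full weeks with remainder 3, so 24 more Thursdays after the first → 25.

25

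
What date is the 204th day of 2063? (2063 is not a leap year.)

January has 31 days (204 − 31 = 173 remain).
February has 28 days (173 − 28 = 145 remain).
March has 31 days (145 − 31 = 114 remain).
April has 30 days (114 − 30 = 84 remain).
May has 31 days (84 − 31 = 53 remain).
June has 30 days (53 − 30 = 23 remain).
23 into July → July 23.

2063-07-23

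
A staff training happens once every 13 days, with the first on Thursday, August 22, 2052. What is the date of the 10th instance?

The 10th occurrence is 9 intervals after the first: 9 × 13 = 117 days after August 22, 2052.
August has 31 days — 9 days to the end of August leaves 108.
September has 30 days (78 left).
October has 31 days (47 left).
November has 30 days (17 left).
17 days into December → December 17, 2052.

December 17, 2052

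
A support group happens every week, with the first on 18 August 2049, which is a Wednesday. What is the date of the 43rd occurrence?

The 43rd occurrence is 42 intervals after the first: 42 × 7 = 294 days after 18 August 2049.
August has 31 days — 13 days to the end of August leaves 281.
September has 30 days (251 left).
October has 31 days (220 left).
November has 30 days (190 left).
December has 31 days (159 left).
January has 31 days (128 left).
February has 28 days (100 left).
March has 31 days (69 left).
April has 30 days (39 left).
May has 31 days (8 left).
8 days into June → 8 June 2050.

8 June 2050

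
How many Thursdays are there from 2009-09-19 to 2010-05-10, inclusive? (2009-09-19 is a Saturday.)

2009-09-19 is a Saturday; the first Thursday on or after it is 2009-09-24 (5 days later).
From 2009-09-24 to 2010-05-10: 6 + 31 + 30 + 31 + 31 + 28 + 31 + 30 + 10 = 228 days (rest of September, October, November, December, January, February, March, April, May).
228 ÷ 7 = 32 full weeks with remainder 4, so 32 more Thursdays after the first → 33.

33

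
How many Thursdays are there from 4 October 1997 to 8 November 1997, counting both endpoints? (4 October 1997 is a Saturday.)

4 October 1997 is a Saturday; the first Thursday on or after it is 9 October 1997 (5 days later).
From 9 October 1997 to 8 November 1997: 22 + 8 = 30 days (rest of October, November).
30 ÷ 7 = 4 full weeks with remainder 2, so 4 more Thursdays after the first → 5.

5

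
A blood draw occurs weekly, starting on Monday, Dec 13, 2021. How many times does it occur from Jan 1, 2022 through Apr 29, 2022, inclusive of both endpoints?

Occurrences land 7·i days after Dec 13, 2021 for i = 0, 1, 2, …
Jan 1, 2022 is 19 days after the start; 19 ÷ 7 = 2 remainder 5; since the remainder is 5, round up to i = 3. First occurrence in the window: #4 on Jan 3, 2022 (3×7 = 21 days in).
Apr 29, 2022 is 137 days after the start; 137 ÷ 7 = 19 remainder 4. Last occurrence in the window: #20 on Apr 25, 2022.
Occurrences #4 through #20: 17 in total.

17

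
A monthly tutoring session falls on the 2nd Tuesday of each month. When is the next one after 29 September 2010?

September 2010 starts on a Wednesday; its first Tuesday is the 7th, so the 2nd Tuesday is the 14th — 14 September 2010.
That is not after 29 September 2010, so look at October 2010.
October 2010 starts on a Friday; its first Tuesday is the 5th, so the 2nd Tuesday is the 12th — 12 October 2010.

12 October 2010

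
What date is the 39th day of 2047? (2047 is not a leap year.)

February 8, 2047

January has 31 days (39 − 31 = 8 remain).
8 into February → February 8.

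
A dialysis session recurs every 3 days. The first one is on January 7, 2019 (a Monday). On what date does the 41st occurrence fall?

May 7, 2019

The 41st occurrence is 40 intervals after the first: 40 × 3 = 120 days after January 7, 2019.
January has 31 days — 24 days to the end of January leaves 96.
February has 28 days (68 left).
March has 31 days (37 left).
April has 30 days (7 left).
7 days into May → May 7, 2019.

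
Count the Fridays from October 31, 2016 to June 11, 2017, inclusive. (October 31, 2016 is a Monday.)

32

October 31, 2016 is a Monday; the first Friday on or after it is November 4, 2016 (4 days later).
From November 4, 2016 to June 11, 2017: 26 + 31 + 31 + 28 + 31 + 30 + 31 + 11 = 219 days (rest of November, December, January, February, March, April, May, June).
219 ÷ 7 = 31 full weeks with remainder 2, so 31 more Fridays after the first → 32.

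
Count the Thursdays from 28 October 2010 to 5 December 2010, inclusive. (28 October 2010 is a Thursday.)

6

28 October 2010 is a Thursday; the first Thursday on or after it is 28 October 2010.
From 28 October 2010 to 5 December 2010: 3 + 30 + 5 = 38 days (rest of October, November, December).
38 ÷ 7 = 5 full weeks with remainder 3, so 5 more Thursdays after the first → 6.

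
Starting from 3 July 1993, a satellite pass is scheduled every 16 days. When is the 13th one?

The 13th occurrence is 12 intervals after the first: 12 × 16 = 192 days after 3 July 1993.
July has 31 days — 28 days to the end of July leaves 164.
August has 31 days (133 left).
September has 30 days (103 left).
October has 31 days (72 left).
November has 30 days (42 left).
December has 31 days (11 left).
11 days into January → 11 January 1994.

11 January 1994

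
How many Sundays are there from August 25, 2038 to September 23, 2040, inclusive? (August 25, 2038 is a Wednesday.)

109

August 25, 2038 is a Wednesday; the first Sunday on or after it is August 29, 2038 (4 days later).
From August 29, 2038 to September 23, 2040: 124 + 365 + 267 = 756 days (rest of 2038, 2039, to September 23, 2040 in 2040).
756 ÷ 7 = 108 full weeks with remainder 0, so 108 more Sundays after the first → 109.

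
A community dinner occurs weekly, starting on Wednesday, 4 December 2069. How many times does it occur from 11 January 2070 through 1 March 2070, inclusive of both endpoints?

7

Occurrences land 7·i days after 4 December 2069 for i = 0, 1, 2, …
11 January 2070 is 38 days after the start; 38 ÷ 7 = 5 remainder 3; since the remainder is 3, round up to i = 6. First occurrence in the window: #7 on 15 January 2070 (6×7 = 42 days in).
1 March 2070 is 87 days after the start; 87 ÷ 7 = 12 remainder 3. Last occurrence in the window: #13 on 26 February 2070.
Occurrences #7 through #13: 7 in total.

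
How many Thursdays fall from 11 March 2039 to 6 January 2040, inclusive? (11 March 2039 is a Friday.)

11 March 2039 is a Friday; the first Thursday on or after it is 17 March 2039 (6 days later).
From 17 March 2039 to 6 January 2040: 14 + 30 + 31 + 30 + 31 + 31 + 30 + 31 + 30 + 31 + 6 = 295 days (rest of March, April, May, June, July, August, September, October, November, December, January).
295 ÷ 7 = 42 full weeks with remainder 1, so 42 more Thursdays after the first → 43.

43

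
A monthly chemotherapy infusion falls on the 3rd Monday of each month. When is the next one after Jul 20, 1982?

Jul 1982 starts on a Thursday; its first Monday is the 5th, so the 3rd Monday is the 19th — Jul 19, 1982.
That is not after Jul 20, 1982, so look at Aug 1982.
Aug 1982 starts on a Sunday; its first Monday is the 2nd, so the 3rd Monday is the 16th — Aug 16, 1982.

Aug 16, 1982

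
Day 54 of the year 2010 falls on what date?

January has 31 days (54 − 31 = 23 remain).
23 into February → February 23.

February 23, 2010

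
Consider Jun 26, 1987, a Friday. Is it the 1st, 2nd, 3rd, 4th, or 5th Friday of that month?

Day 26 falls in week ⌈26/7⌉ of the month.
Days 1–7 hold the 1st Friday, 8–14 the 2nd, 15–21 the 3rd, 22–28 the 4th, 29–31 the 5th.
26 is in the range for the 4th.

4th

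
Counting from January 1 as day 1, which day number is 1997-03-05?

64

Days in months before March: 31 + 28 = 59.
Plus 5 days into March → day 64.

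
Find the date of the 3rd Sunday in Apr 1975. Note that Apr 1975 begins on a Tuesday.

Apr 20, 1975

Apr 1975 begins on a Tuesday, so the first Sunday is Apr 6 (5 days later).
The 3rd Sunday is 2 weeks later: 6 + 14 = 20.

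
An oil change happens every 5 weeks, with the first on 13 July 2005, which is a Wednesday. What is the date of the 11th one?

28 June 2006

The 11th occurrence is 10 intervals after the first: 10 × 35 = 350 days after 13 July 2005.
July has 31 days — 18 days to the end of July leaves 332.
August has 31 days (301 left).
September has 30 days (271 left).
October has 31 days (240 left).
November has 30 days (210 left).
December has 31 days (179 left).
January has 31 days (148 left).
February has 28 days (120 left).
March has 31 days (89 left).
April has 30 days (59 left).
May has 31 days (28 left).
28 days into June → 28 June 2006.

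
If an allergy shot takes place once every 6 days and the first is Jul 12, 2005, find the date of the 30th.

Jan 2, 2006

The 30th occurrence is 29 intervals after the first: 29 × 6 = 174 days after Jul 12, 2005.
Jul has 31 days — 19 days to the end of Jul leaves 155.
Aug has 31 days (124 left).
Sep has 30 days (94 left).
Oct has 31 days (63 left).
Nov has 30 days (33 left).
Dec has 31 days (2 left).
2 days into Jan → Jan 2, 2006.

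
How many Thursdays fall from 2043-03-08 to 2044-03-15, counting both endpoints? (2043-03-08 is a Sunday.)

53

2043-03-08 is a Sunday; the first Thursday on or after it is 2043-03-12 (4 days later).
From 2043-03-12 to 2044-03-15: 294 + 75 = 369 days (rest of 2043, to 2044-03-15 in 2044).
369 ÷ 7 = 52 full weeks with remainder 5, so 52 more Thursdays after the first → 53.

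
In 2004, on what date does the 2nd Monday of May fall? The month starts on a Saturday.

May 2004 begins on a Saturday, so the first Monday is May 3 (2 days later).
The 2nd Monday is 1 weeks later: 3 + 7 = 10.

May 10, 2004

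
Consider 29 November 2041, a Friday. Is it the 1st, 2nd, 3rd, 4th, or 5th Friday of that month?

Day 29 falls in week ⌈29/7⌉ of the month.
Days 1–7 hold the 1st Friday, 8–14 the 2nd, 15–21 the 3rd, 22–28 the 4th, 29–31 the 5th.
29 is in the range for the 5th.

5th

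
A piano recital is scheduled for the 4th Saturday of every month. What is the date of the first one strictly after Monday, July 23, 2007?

July 2007 starts on a Sunday; its first Saturday is the 7th, so the 4th Saturday is the 28th — July 28, 2007.
July 28, 2007 is after July 23, 2007, so that is the next one.

July 28, 2007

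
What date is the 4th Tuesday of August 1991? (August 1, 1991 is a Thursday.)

August 1991 begins on a Thursday, so the first Tuesday is August 6 (5 days later).
The 4th Tuesday is 3 weeks later: 6 + 21 = 27.

27 August 1991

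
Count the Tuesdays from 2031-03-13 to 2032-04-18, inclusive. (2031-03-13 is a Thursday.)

57

2031-03-13 is a Thursday; the first Tuesday on or after it is 2031-03-18 (5 days later).
From 2031-03-18 to 2032-04-18: 288 + 109 = 397 days (rest of 2031, to 2032-04-18 in 2032).
397 ÷ 7 = 56 full weeks with remainder 5, so 56 more Tuesdays after the first → 57.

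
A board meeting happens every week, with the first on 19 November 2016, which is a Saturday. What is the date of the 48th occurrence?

The 48th occurrence is 47 intervals after the first: 47 × 7 = 329 days after 19 November 2016.
November has 30 days — 11 days to the end of November leaves 318.
December has 31 days (287 left).
January has 31 days (256 left).
February has 28 days (228 left).
March has 31 days (197 left).
April has 30 days (167 left).
May has 31 days (136 left).
June has 30 days (106 left).
July has 31 days (75 left).
August has 31 days (44 left).
September has 30 days (14 left).
14 days into October → 14 October 2017.

14 October 2017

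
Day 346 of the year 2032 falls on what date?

January has 31 days (346 − 31 = 315 remain).
February has 29 days (315 − 29 = 286 remain).
March has 31 days (286 − 31 = 255 remain).
April has 30 days (255 − 30 = 225 remain).
May has 31 days (225 − 31 = 194 remain).
June has 30 days (194 − 30 = 164 remain).
July has 31 days (164 − 31 = 133 remain).
August has 31 days (133 − 31 = 102 remain).
September has 30 days (102 − 30 = 72 remain).
October has 31 days (72 − 31 = 41 remain).
November has 30 days (41 − 30 = 11 remain).
11 into December → December 11.

December 11, 2032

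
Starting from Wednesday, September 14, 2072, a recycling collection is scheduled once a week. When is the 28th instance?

March 22, 2073

The 28th occurrence is 27 intervals after the first: 27 × 7 = 189 days after September 14, 2072.
September has 30 days — 16 days to the end of September leaves 173.
October has 31 days (142 left).
November has 30 days (112 left).
December has 31 days (81 left).
January has 31 days (50 left).
February has 28 days (22 left).
22 days into March → March 22, 2073.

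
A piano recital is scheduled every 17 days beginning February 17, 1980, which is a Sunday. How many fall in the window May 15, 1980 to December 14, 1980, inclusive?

Occurrences land 17·i days after February 17, 1980 for i = 0, 1, 2, …
May 15, 1980 is 88 days after the start; 88 ÷ 17 = 5 remainder 3; since the remainder is 3, round up to i = 6. First occurrence in the window: #7 on May 29, 1980 (6×17 = 102 days in).
December 14, 1980 is 301 days after the start; 301 ÷ 17 = 17 remainder 12. Last occurrence in the window: #18 on December 2, 1980.
Occurrences #7 through #18: 12 in total.

12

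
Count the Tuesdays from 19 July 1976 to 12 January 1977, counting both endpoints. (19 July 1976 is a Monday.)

26

19 July 1976 is a Monday; the first Tuesday on or after it is 20 July 1976 (1 day later).
From 20 July 1976 to 12 January 1977: 11 + 31 + 30 + 31 + 30 + 31 + 12 = 176 days (rest of July, August, September, October, November, December, January).
176 ÷ 7 = 25 full weeks with remainder 1, so 25 more Tuesdays after the first → 26.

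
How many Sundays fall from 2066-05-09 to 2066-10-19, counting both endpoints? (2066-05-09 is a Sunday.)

2066-05-09 is a Sunday; the first Sunday on or after it is 2066-05-09.
From 2066-05-09 to 2066-10-19: 22 + 30 + 31 + 31 + 30 + 19 = 163 days (rest of May, June, July, August, September, October).
163 ÷ 7 = 23 full weeks with remainder 2, so 23 more Sundays after the first → 24.

24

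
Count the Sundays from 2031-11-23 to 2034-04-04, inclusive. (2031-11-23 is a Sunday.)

124

2031-11-23 is a Sunday; the first Sunday on or after it is 2031-11-23.
From 2031-11-23 to 2034-04-04: 38 + 366 + 365 + 94 = 863 days (rest of 2031, 2032, 2033, to 2034-04-04 in 2034).
863 ÷ 7 = 123 full weeks with remainder 2, so 123 more Sundays after the first → 124.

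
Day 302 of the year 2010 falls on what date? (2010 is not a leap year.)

2010-10-29

January has 31 days (302 − 31 = 271 remain).
February has 28 days (271 − 28 = 243 remain).
March has 31 days (243 − 31 = 212 remain).
April has 30 days (212 − 30 = 182 remain).
May has 31 days (182 − 31 = 151 remain).
June has 30 days (151 − 30 = 121 remain).
July has 31 days (121 − 31 = 90 remain).
August has 31 days (90 − 31 = 59 remain).
September has 30 days (59 − 30 = 29 remain).
29 into October → October 29.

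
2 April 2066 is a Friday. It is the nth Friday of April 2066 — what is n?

1st

Day 2 falls in week ⌈2/7⌉ of the month.
Days 1–7 hold the 1st Friday, 8–14 the 2nd, 15–21 the 3rd, 22–28 the 4th, 29–31 the 5th.
2 is in the range for the 1st.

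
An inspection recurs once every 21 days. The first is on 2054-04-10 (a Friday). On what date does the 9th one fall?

The 9th occurrence is 8 intervals after the first: 8 × 21 = 168 days after 2054-04-10.
April has 30 days — 20 days to the end of April leaves 148.
May has 31 days (117 left).
June has 30 days (87 left).
July has 31 days (56 left).
August has 31 days (25 left).
25 days into September → 2054-09-25.

2054-09-25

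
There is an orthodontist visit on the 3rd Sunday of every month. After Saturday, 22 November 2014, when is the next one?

21 December 2014

November 2014 starts on a Saturday; its first Sunday is the 2nd, so the 3rd Sunday is the 16th — 16 November 2014.
That is not after 22 November 2014, so look at December 2014.
December 2014 starts on a Monday; its first Sunday is the 7th, so the 3rd Sunday is the 21st — 21 December 2014.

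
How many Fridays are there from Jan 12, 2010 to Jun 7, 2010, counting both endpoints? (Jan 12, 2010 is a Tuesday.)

21

Jan 12, 2010 is a Tuesday; the first Friday on or after it is Jan 15, 2010 (3 days later).
From Jan 15, 2010 to Jun 7, 2010: 16 + 28 + 31 + 30 + 31 + 7 = 143 days (rest of Jan, Feb, Mar, Apr, May, Jun).
143 ÷ 7 = 20 full weeks with remainder 3, so 20 more Fridays after the first → 21.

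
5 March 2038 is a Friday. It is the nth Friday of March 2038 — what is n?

Day 5 falls in week ⌈5/7⌉ of the month.
Days 1–7 hold the 1st Friday, 8–14 the 2nd, 15–21 the 3rd, 22–28 the 4th, 29–31 the 5th.
5 is in the range for the 1st.

1st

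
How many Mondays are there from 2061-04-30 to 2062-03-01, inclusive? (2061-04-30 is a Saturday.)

2061-04-30 is a Saturday; the first Monday on or after it is 2061-05-02 (2 days later).
From 2061-05-02 to 2062-03-01: 29 + 30 + 31 + 31 + 30 + 31 + 30 + 31 + 31 + 28 + 1 = 303 days (rest of May, June, July, August, September, October, November, December, January, February, March).
303 ÷ 7 = 43 full weeks with remainder 2, so 43 more Mondays after the first → 44.

44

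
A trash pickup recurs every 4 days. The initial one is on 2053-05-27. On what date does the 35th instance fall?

The 35th occurrence is 34 intervals after the first: 34 × 4 = 136 days after 2053-05-27.
May has 31 days — 4 days to the end of May leaves 132.
June has 30 days (102 left).
July has 31 days (71 left).
August has 31 days (40 left).
September has 30 days (10 left).
10 days into October → 2053-10-10.

2053-10-10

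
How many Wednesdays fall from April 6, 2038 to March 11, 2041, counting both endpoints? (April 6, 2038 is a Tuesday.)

153

April 6, 2038 is a Tuesday; the first Wednesday on or after it is April 7, 2038 (1 day later).
From April 7, 2038 to March 11, 2041: 268 + 365 + 366 + 70 = 1069 days (rest of 2038, 2039, 2040, to March 11, 2041 in 2041).
1069 ÷ 7 = 152 full weeks with remainder 5, so 152 more Wednesdays after the first → 153.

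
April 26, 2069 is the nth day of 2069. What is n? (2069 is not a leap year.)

Days in months before April: 31 + 28 + 31 = 90.
Plus 26 days into April → day 116.

116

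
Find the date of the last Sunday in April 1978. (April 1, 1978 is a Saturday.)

April 1978 begins on a Saturday, so the first Sunday is April 2 (1 day later).
April 1978 has 30 days. Adding weeks: 2, 9, 16, 23, 30 — the last one ≤ 30 is the 30th.

30 April 1978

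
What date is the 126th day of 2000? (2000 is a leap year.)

May 5, 2000

January has 31 days (126 − 31 = 95 remain).
February has 29 days (95 − 29 = 66 remain).
March has 31 days (66 − 31 = 35 remain).
April has 30 days (35 − 30 = 5 remain).
5 into May → May 5.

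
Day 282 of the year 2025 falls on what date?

Oct 9, 2025

Jan has 31 days (282 − 31 = 251 remain).
Feb has 28 days (251 − 28 = 223 remain).
Mar has 31 days (223 − 31 = 192 remain).
Apr has 30 days (192 − 30 = 162 remain).
May has 31 days (162 − 31 = 131 remain).
Jun has 30 days (131 − 30 = 101 remain).
Jul has 31 days (101 − 31 = 70 remain).
Aug has 31 days (70 − 31 = 39 remain).
Sep has 30 days (39 − 30 = 9 remain).
9 into Oct → Oct 9.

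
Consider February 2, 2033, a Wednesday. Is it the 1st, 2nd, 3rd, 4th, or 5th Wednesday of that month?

Day 2 falls in week ⌈2/7⌉ of the month.
Days 1–7 hold the 1st Wednesday, 8–14 the 2nd, 15–21 the 3rd, 22–28 the 4th, 29–31 the 5th.
2 is in the range for the 1st.

1st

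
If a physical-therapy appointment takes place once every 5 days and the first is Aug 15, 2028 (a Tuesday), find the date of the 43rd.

Mar 13, 2029

The 43rd occurrence is 42 intervals after the first: 42 × 5 = 210 days after Aug 15, 2028.
Aug has 31 days — 16 days to the end of Aug leaves 194.
Sep has 30 days (164 left).
Oct has 31 days (133 left).
Nov has 30 days (103 left).
Dec has 31 days (72 left).
Jan has 31 days (41 left).
Feb has 28 days (13 left).
13 days into Mar → Mar 13, 2029.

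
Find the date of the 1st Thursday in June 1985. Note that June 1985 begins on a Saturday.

June 1985 begins on a Saturday, so the first Thursday is June 6 (5 days later).

6 June 1985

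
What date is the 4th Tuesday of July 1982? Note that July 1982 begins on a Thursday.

July 1982 begins on a Thursday, so the first Tuesday is July 6 (5 days later).
The 4th Tuesday is 3 weeks later: 6 + 21 = 27.

July 27, 1982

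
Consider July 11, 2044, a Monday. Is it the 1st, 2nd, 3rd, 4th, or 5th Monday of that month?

2nd

Day 11 falls in week ⌈11/7⌉ of the month.
Days 1–7 hold the 1st Monday, 8–14 the 2nd, 15–21 the 3rd, 22–28 the 4th, 29–31 the 5th.
11 is in the range for the 2nd.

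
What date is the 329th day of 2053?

January has 31 days (329 − 31 = 298 remain).
February has 28 days (298 − 28 = 270 remain).
March has 31 days (270 − 31 = 239 remain).
April has 30 days (239 − 30 = 209 remain).
May has 31 days (209 − 31 = 178 remain).
June has 30 days (178 − 30 = 148 remain).
July has 31 days (148 − 31 = 117 remain).
August has 31 days (117 − 31 = 86 remain).
September has 30 days (86 − 30 = 56 remain).
October has 31 days (56 − 31 = 25 remain).
25 into November → November 25.

2053-11-25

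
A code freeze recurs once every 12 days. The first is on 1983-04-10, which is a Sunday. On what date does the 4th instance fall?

1983-05-16

The 4th occurrence is 3 intervals after the first: 3 × 12 = 36 days after 1983-04-10.
April has 30 days — 20 days to the end of April leaves 16.
16 days into May → 1983-05-16.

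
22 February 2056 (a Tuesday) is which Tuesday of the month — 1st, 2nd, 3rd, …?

Day 22 falls in week ⌈22/7⌉ of the month.
Days 1–7 hold the 1st Tuesday, 8–14 the 2nd, 15–21 the 3rd, 22–28 the 4th, 29–31 the 5th.
22 is in the range for the 4th.

4th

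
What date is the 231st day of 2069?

19 August 2069

January has 31 days (231 − 31 = 200 remain).
February has 28 days (200 − 28 = 172 remain).
March has 31 days (172 − 31 = 141 remain).
April has 30 days (141 − 30 = 111 remain).
May has 31 days (111 − 31 = 80 remain).
June has 30 days (80 − 30 = 50 remain).
July has 31 days (50 − 31 = 19 remain).
19 into August → August 19.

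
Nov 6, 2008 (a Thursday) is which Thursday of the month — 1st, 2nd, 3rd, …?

Day 6 falls in week ⌈6/7⌉ of the month.
Days 1–7 hold the 1st Thursday, 8–14 the 2nd, 15–21 the 3rd, 22–28 the 4th, 29–31 the 5th.
6 is in the range for the 1st.

1st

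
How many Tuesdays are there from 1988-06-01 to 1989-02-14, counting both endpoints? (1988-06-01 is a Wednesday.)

37

1988-06-01 is a Wednesday; the first Tuesday on or after it is 1988-06-07 (6 days later).
From 1988-06-07 to 1989-02-14: 23 + 31 + 31 + 30 + 31 + 30 + 31 + 31 + 14 = 252 days (rest of June, July, August, September, October, November, December, January, February).
252 ÷ 7 = 36 full weeks with remainder 0, so 36 more Tuesdays after the first → 37.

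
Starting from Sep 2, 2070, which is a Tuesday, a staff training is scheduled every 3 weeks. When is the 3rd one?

The 3rd occurrence is 2 intervals after the first: 2 × 21 = 42 days after Sep 2, 2070.
Sep has 30 days — 28 days to the end of Sep leaves 14.
14 days into Oct → Oct 14, 2070.

Oct 14, 2070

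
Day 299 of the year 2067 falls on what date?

26 October 2067

January has 31 days (299 − 31 = 268 remain).
February has 28 days (268 − 28 = 240 remain).
March has 31 days (240 − 31 = 209 remain).
April has 30 days (209 − 30 = 179 remain).
May has 31 days (179 − 31 = 148 remain).
June has 30 days (148 − 30 = 118 remain).
July has 31 days (118 − 31 = 87 remain).
August has 31 days (87 − 31 = 56 remain).
September has 30 days (56 − 30 = 26 remain).
26 into October → October 26.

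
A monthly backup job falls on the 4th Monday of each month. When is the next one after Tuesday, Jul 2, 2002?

Jul 22, 2002

Jul 2002 starts on a Monday; its first Monday is the 1st, so the 4th Monday is the 22nd — Jul 22, 2002.
Jul 22, 2002 is after Jul 2, 2002, so that is the next one.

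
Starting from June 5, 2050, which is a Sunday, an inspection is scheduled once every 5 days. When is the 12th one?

July 30, 2050

The 12th occurrence is 11 intervals after the first: 11 × 5 = 55 days after June 5, 2050.
June has 30 days — 25 days to the end of June leaves 30.
30 days into July → July 30, 2050.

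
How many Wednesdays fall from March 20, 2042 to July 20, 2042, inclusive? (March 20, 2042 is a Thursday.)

17

March 20, 2042 is a Thursday; the first Wednesday on or after it is March 26, 2042 (6 days later).
From March 26, 2042 to July 20, 2042: 5 + 30 + 31 + 30 + 20 = 116 days (rest of March, April, May, June, July).
116 ÷ 7 = 16 full weeks with remainder 4, so 16 more Wednesdays after the first → 17.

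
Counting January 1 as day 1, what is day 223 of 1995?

Aug 11, 1995

Jan has 31 days (223 − 31 = 192 remain).
Feb has 28 days (192 − 28 = 164 remain).
Mar has 31 days (164 − 31 = 133 remain).
Apr has 30 days (133 − 30 = 103 remain).
May has 31 days (103 − 31 = 72 remain).
Jun has 30 days (72 − 30 = 42 remain).
Jul has 31 days (42 − 31 = 11 remain).
11 into Aug → Aug 11.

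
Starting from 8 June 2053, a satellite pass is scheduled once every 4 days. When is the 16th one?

7 August 2053

The 16th occurrence is 15 intervals after the first: 15 × 4 = 60 days after 8 June 2053.
June has 30 days — 22 days to the end of June leaves 38.
July has 31 days (7 left).
7 days into August → 7 August 2053.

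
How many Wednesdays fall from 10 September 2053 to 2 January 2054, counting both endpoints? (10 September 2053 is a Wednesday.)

17

10 September 2053 is a Wednesday; the first Wednesday on or after it is 10 September 2053.
From 10 September 2053 to 2 January 2054: 20 + 31 + 30 + 31 + 2 = 114 days (rest of September, October, November, December, January).
114 ÷ 7 = 16 full weeks with remainder 2, so 16 more Wednesdays after the first → 17.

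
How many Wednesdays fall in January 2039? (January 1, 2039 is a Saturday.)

January 1, 2039 is a Saturday; the first Wednesday on or after it is January 5, 2039 (4 days later).
From January 5, 2039 to January 31, 2039 is 31 − 5 = 26 days.
26 ÷ 7 = 3 full weeks with remainder 5, so 3 more Wednesdays after the first → 4.

4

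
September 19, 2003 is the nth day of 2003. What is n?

Days in months before September: 31 + 28 + 31 + 30 + 31 + 30 + 31 + 31 = 243.
Plus 19 days into September → day 262.

262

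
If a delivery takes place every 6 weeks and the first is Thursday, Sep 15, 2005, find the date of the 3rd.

The 3rd occurrence is 2 intervals after the first: 2 × 42 = 84 days after Sep 15, 2005.
Sep has 30 days — 15 days to the end of Sep leaves 69.
Oct has 31 days (38 left).
Nov has 30 days (8 left).
8 days into Dec → Dec 8, 2005.

Dec 8, 2005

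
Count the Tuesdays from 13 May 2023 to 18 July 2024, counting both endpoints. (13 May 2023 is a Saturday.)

13 May 2023 is a Saturday; the first Tuesday on or after it is 16 May 2023 (3 days later).
From 16 May 2023 to 18 July 2024: 229 + 200 = 429 days (rest of 2023, to 18 July 2024 in 2024).
429 ÷ 7 = 61 full weeks with remainder 2, so 61 more Tuesdays after the first → 62.

62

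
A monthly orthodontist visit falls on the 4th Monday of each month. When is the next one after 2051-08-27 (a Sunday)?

2051-08-28

August 2051 starts on a Tuesday; its first Monday is the 7th, so the 4th Monday is the 28th — 2051-08-28.
2051-08-28 is after 2051-08-27, so that is the next one.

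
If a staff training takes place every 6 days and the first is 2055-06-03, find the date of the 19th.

The 19th occurrence is 18 intervals after the first: 18 × 6 = 108 days after 2055-06-03.
June has 30 days — 27 days to the end of June leaves 81.
July has 31 days (50 left).
August has 31 days (19 left).
19 days into September → 2055-09-19.

2055-09-19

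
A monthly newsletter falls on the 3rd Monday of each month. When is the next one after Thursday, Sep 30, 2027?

Sep 2027 starts on a Wednesday; its first Monday is the 6th, so the 3rd Monday is the 20th — Sep 20, 2027.
That is not after Sep 30, 2027, so look at Oct 2027.
Oct 2027 starts on a Friday; its first Monday is the 4th, so the 3rd Monday is the 18th — Oct 18, 2027.

Oct 18, 2027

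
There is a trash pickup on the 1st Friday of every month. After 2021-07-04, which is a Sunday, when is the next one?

2021-08-06

July 2021 starts on a Thursday, so its 1st Friday is 2021-07-02 (1 day in).
That is not after 2021-07-04, so look at August 2021.
August 2021 starts on a Sunday, so its 1st Friday is 2021-08-06 (5 days in).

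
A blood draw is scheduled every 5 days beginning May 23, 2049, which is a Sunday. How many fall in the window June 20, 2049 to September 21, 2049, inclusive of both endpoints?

19

Occurrences land 5·i days after May 23, 2049 for i = 0, 1, 2, …
June 20, 2049 is 28 days after the start; 28 ÷ 5 = 5 remainder 3; since the remainder is 3, round up to i = 6. First occurrence in the window: #7 on June 22, 2049 (6×5 = 30 days in).
September 21, 2049 is 121 days after the start; 121 ÷ 5 = 24 remainder 1. Last occurrence in the window: #25 on September 20, 2049.
Occurrences #7 through #25: 19 in total.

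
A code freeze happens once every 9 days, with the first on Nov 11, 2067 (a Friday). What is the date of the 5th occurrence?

The 5th occurrence is 4 intervals after the first: 4 × 9 = 36 days after Nov 11, 2067.
Nov has 30 days — 19 days to the end of Nov leaves 17.
17 days into Dec → Dec 17, 2067.

Dec 17, 2067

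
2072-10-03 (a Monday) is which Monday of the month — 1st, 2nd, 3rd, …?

1st

Day 3 falls in week ⌈3/7⌉ of the month.
Days 1–7 hold the 1st Monday, 8–14 the 2nd, 15–21 the 3rd, 22–28 the 4th, 29–31 the 5th.
3 is in the range for the 1st.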